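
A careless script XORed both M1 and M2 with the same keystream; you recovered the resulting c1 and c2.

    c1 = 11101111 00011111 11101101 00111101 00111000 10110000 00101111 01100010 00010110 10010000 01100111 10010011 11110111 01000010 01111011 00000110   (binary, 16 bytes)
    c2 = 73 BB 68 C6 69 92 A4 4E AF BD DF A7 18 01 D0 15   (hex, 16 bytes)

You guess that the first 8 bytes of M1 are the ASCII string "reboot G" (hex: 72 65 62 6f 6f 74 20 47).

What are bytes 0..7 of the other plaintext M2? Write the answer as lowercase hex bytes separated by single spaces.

First, c1 ⊕ c2 = (M1 ⊕ K) ⊕ (M2 ⊕ K) = M1 ⊕ M2, so the key drops out. Then M2 = (M1 ⊕ M2) ⊕ M1 over the first 8 bytes.
byte 0: (ef XOR 73) XOR 72 = 9c XOR 72 = ee
byte 1: (1f XOR bb) XOR 65 = a4 XOR 65 = c1
byte 2: (ed XOR 68) XOR 62 = 85 XOR 62 = e7
byte 3: (3d XOR c6) XOR 6f = fb XOR 6f = 94
byte 4: (38 XOR 69) XOR 6f = 51 XOR 6f = 3e
byte 5: (b0 XOR 92) XOR 74 = 22 XOR 74 = 56
byte 6: (2f XOR a4) XOR 20 = 8b XOR 20 = ab
byte 7: (62 XOR 4e) XOR 47 = 2c XOR 47 = 6b

ee c1 e7 94 3e 56 ab 6b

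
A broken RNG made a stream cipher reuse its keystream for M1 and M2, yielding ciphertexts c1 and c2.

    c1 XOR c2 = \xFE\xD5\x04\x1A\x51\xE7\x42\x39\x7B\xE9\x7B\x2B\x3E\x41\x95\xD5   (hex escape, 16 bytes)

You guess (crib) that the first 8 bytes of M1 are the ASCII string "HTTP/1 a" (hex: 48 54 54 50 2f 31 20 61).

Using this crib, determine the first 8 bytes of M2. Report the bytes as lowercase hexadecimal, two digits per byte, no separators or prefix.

Since c1 ⊕ c2 = M1 ⊕ M2, XORing with the guessed M1 bytes yields the corresponding M2 bytes: M2 = (c1 ⊕ c2) ⊕ M1.
11111110 xor 01001000 = 10110110
11010101 xor 01010100 = 10000001
00000100 xor 01010100 = 01010000
00011010 xor 01010000 = 01001010
01010001 xor 00101111 = 01111110
11100111 xor 00110001 = 11010110
01000010 xor 00100000 = 01100010
00111001 xor 01100001 = 01011000

b681504a7ed66258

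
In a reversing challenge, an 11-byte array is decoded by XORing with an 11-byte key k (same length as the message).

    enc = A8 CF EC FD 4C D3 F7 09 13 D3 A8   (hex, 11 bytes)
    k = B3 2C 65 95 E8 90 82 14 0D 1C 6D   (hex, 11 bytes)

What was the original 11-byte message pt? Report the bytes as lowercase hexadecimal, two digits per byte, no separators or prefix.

a8 ⊕ b3 = 1b
cf ⊕ 2c = e3
ec ⊕ 65 = 89
fd ⊕ 95 = 68
4c ⊕ e8 = a4
d3 ⊕ 90 = 43
f7 ⊕ 82 = 75
09 ⊕ 14 = 1d
13 ⊕ 0d = 1e
d3 ⊕ 1c = cf
a8 ⊕ 6d = c5

1be38968a443751d1ecfc5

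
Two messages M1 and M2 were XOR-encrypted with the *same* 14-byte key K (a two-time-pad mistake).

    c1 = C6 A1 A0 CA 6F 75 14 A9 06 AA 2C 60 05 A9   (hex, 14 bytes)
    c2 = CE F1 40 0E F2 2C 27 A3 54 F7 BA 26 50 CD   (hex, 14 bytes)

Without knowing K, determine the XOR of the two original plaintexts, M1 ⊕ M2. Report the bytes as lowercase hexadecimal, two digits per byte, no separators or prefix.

0850e0c49d59330a525d96465564

c1 ⊕ c2 = (M1 ⊕ K) ⊕ (M2 ⊕ K) = M1 ⊕ M2 — the shared key cancels under XOR.
c6 ^ ce = 08
a1 ^ f1 = 50
a0 ^ 40 = e0
ca ^ 0e = c4
6f ^ f2 = 9d
75 ^ 2c = 59
14 ^ 27 = 33
a9 ^ a3 = 0a
06 ^ 54 = 52
aa ^ f7 = 5d
2c ^ ba = 96
60 ^ 26 = 46
05 ^ 50 = 55
a9 ^ cd = 64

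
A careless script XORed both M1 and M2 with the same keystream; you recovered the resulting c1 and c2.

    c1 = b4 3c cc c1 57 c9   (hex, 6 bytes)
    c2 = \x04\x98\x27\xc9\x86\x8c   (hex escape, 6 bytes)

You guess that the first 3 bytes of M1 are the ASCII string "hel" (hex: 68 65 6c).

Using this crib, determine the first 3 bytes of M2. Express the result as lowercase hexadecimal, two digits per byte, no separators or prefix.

First, c1 ⊕ c2 = (M1 ⊕ K) ⊕ (M2 ⊕ K) = M1 ⊕ M2, so the key drops out. Then M2 = (M1 ⊕ M2) ⊕ M1 over the first 3 bytes.
byte 0: (b4 xor 04) xor 68 = b0 xor 68 = d8
byte 1: (3c xor 98) xor 65 = a4 xor 65 = c1
byte 2: (cc xor 27) xor 6c = eb xor 6c = 87

d8c187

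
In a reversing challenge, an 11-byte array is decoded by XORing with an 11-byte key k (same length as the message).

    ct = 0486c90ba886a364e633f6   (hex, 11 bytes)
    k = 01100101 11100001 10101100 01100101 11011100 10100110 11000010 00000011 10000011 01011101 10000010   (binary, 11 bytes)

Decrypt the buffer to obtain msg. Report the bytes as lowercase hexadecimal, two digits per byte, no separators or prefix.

6167656e74206167656e74

XOR is its own inverse, so applying the key byte-wise gives the result directly.
byte 0:   4 xor 101 =  97
byte 1: 134 xor 225 = 103
byte 2: 201 xor 172 = 101
byte 3:  11 xor 101 = 110
byte 4: 168 xor 220 = 116
byte 5: 134 xor 166 =  32
byte 6: 163 xor 194 =  97
byte 7: 100 xor   3 = 103
byte 8: 230 xor 131 = 101
byte 9:  51 xor  93 = 110
byte 10: 246 xor 130 = 116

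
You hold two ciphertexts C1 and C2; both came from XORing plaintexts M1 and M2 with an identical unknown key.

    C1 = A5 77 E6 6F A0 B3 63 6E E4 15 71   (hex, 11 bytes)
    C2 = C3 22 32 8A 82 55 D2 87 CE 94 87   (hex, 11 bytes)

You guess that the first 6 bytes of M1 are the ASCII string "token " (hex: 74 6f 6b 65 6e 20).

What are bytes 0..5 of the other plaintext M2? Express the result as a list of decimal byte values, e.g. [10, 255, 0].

[18, 58, 191, 128, 76, 198]

First, C1 ⊕ C2 = (M1 ⊕ K) ⊕ (M2 ⊕ K) = M1 ⊕ M2, so the key drops out. Then M2 = (M1 ⊕ M2) ⊕ M1 over the first 6 bytes.
byte 0: (a5 ⊕ c3) ⊕ 74 = 66 ⊕ 74 = 12
byte 1: (77 ⊕ 22) ⊕ 6f = 55 ⊕ 6f = 3a
byte 2: (e6 ⊕ 32) ⊕ 6b = d4 ⊕ 6b = bf
byte 3: (6f ⊕ 8a) ⊕ 65 = e5 ⊕ 65 = 80
byte 4: (a0 ⊕ 82) ⊕ 6e = 22 ⊕ 6e = 4c
byte 5: (b3 ⊕ 55) ⊕ 20 = e6 ⊕ 20 = c6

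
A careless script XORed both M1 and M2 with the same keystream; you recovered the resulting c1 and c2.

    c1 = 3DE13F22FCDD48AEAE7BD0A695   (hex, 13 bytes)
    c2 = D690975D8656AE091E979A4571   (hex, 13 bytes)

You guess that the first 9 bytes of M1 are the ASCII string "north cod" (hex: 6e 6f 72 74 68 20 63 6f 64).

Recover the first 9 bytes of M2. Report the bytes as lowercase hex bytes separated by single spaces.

85 1e da 0b 12 ab 85 c8 d4

First, c1 ⊕ c2 = (M1 ⊕ K) ⊕ (M2 ⊕ K) = M1 ⊕ M2, so the key drops out. Then M2 = (M1 ⊕ M2) ⊕ M1 over the first 9 bytes.
byte 0: (3d ⊕ d6) ⊕ 6e = eb ⊕ 6e = 85
byte 1: (e1 ⊕ 90) ⊕ 6f = 71 ⊕ 6f = 1e
byte 2: (3f ⊕ 97) ⊕ 72 = a8 ⊕ 72 = da
byte 3: (22 ⊕ 5d) ⊕ 74 = 7f ⊕ 74 = 0b
byte 4: (fc ⊕ 86) ⊕ 68 = 7a ⊕ 68 = 12
byte 5: (dd ⊕ 56) ⊕ 20 = 8b ⊕ 20 = ab
byte 6: (48 ⊕ ae) ⊕ 63 = e6 ⊕ 63 = 85
byte 7: (ae ⊕ 09) ⊕ 6f = a7 ⊕ 6f = c8
byte 8: (ae ⊕ 1e) ⊕ 64 = b0 ⊕ 64 = d4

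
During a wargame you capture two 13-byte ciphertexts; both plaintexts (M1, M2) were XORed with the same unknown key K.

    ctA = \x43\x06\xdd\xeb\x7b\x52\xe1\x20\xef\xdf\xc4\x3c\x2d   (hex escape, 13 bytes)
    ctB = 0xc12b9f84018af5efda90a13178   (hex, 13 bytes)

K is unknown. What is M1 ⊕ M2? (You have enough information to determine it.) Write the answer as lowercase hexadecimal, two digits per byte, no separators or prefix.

822d426f7ad814cf354f650d55

ctA ⊕ ctB = (M1 ⊕ K) ⊕ (M2 ⊕ K) = M1 ⊕ M2 — the shared key cancels under XOR.
43 xor c1 = 82
06 xor 2b = 2d
dd xor 9f = 42
eb xor 84 = 6f
7b xor 01 = 7a
52 xor 8a = d8
e1 xor f5 = 14
20 xor ef = cf
ef xor da = 35
df xor 90 = 4f
c4 xor a1 = 65
3c xor 31 = 0d
2d xor 78 = 55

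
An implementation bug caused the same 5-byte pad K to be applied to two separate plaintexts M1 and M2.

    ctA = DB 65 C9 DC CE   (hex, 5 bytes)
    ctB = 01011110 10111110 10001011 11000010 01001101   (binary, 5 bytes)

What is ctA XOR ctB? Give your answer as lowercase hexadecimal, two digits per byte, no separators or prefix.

85db421e83

ctA ⊕ ctB = (M1 ⊕ K) ⊕ (M2 ⊕ K) = M1 ⊕ M2 — the shared key cancels under XOR.
11011011 XOR 01011110 = 10000101
01100101 XOR 10111110 = 11011011
11001001 XOR 10001011 = 01000010
11011100 XOR 11000010 = 00011110
11001110 XOR 01001101 = 10000011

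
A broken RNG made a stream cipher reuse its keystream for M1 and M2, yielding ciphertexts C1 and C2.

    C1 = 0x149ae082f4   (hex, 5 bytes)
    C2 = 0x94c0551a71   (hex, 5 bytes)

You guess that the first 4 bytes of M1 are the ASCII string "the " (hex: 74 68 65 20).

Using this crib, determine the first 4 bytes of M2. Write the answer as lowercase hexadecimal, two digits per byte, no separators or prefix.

First, C1 ⊕ C2 = (M1 ⊕ K) ⊕ (M2 ⊕ K) = M1 ⊕ M2, so the key drops out. Then M2 = (M1 ⊕ M2) ⊕ M1 over the first 4 bytes.
byte 0: (14 ⊕ 94) ⊕ 74 = 80 ⊕ 74 = f4
byte 1: (9a ⊕ c0) ⊕ 68 = 5a ⊕ 68 = 32
byte 2: (e0 ⊕ 55) ⊕ 65 = b5 ⊕ 65 = d0
byte 3: (82 ⊕ 1a) ⊕ 20 = 98 ⊕ 20 = b8

f432d0b8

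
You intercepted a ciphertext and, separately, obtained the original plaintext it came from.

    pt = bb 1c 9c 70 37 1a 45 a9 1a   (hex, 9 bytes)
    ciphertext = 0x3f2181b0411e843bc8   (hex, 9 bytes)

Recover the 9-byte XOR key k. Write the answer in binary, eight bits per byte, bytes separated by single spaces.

Since ciphertext = pt ⊕ k, XORing both sides with pt gives k = pt ⊕ ciphertext.
bb xor 3f = 84
1c xor 21 = 3d
9c xor 81 = 1d
70 xor b0 = c0
37 xor 41 = 76
1a xor 1e = 04
45 xor 84 = c1
a9 xor 3b = 92
1a xor c8 = d2

10000100 00111101 00011101 11000000 01110110 00000100 11000001 10010010 11010010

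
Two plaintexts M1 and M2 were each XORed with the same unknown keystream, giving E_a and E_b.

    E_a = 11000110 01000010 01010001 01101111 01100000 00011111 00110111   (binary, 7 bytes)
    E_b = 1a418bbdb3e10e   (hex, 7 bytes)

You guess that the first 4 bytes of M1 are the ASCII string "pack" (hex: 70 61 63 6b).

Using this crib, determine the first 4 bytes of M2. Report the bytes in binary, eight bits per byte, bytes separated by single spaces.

10101100 01100010 10111001 10111001

First, E_a ⊕ E_b = (M1 ⊕ K) ⊕ (M2 ⊕ K) = M1 ⊕ M2, so the key drops out. Then M2 = (M1 ⊕ M2) ⊕ M1 over the first 4 bytes.
byte 0: (c6 ^ 1a) ^ 70 = dc ^ 70 = ac
byte 1: (42 ^ 41) ^ 61 = 03 ^ 61 = 62
byte 2: (51 ^ 8b) ^ 63 = da ^ 63 = b9
byte 3: (6f ^ bd) ^ 6b = d2 ^ 6b = b9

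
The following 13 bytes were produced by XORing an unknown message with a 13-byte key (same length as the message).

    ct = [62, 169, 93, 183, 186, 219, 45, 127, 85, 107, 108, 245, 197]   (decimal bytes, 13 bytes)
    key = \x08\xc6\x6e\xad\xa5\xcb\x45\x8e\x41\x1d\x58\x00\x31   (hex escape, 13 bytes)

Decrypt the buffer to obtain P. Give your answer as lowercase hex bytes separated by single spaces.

36 6f 33 1a 1f 10 68 f1 14 76 34 f5 f4

byte 0: 3e XOR 08 = 36
byte 1: a9 XOR c6 = 6f
byte 2: 5d XOR 6e = 33
byte 3: b7 XOR ad = 1a
byte 4: ba XOR a5 = 1f
byte 5: db XOR cb = 10
byte 6: 2d XOR 45 = 68
byte 7: 7f XOR 8e = f1
byte 8: 55 XOR 41 = 14
byte 9: 6b XOR 1d = 76
byte 10: 6c XOR 58 = 34
byte 11: f5 XOR 00 = f5
byte 12: c5 XOR 31 = f4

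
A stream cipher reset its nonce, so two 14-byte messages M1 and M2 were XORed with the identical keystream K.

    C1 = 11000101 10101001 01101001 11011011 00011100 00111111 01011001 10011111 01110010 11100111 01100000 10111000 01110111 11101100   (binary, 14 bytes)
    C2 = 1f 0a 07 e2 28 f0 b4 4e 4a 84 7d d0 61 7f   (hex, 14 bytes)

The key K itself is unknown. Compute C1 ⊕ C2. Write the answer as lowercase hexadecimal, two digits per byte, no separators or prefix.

C1 ⊕ C2 = (M1 ⊕ K) ⊕ (M2 ⊕ K) = M1 ⊕ M2 — the shared key cancels under XOR.
byte 0: 197 ^  31 = 218
byte 1: 169 ^  10 = 163
byte 2: 105 ^   7 = 110
byte 3: 219 ^ 226 =  57
byte 4:  28 ^  40 =  52
byte 5:  63 ^ 240 = 207
byte 6:  89 ^ 180 = 237
byte 7: 159 ^  78 = 209
byte 8: 114 ^  74 =  56
byte 9: 231 ^ 132 =  99
byte 10:  96 ^ 125 =  29
byte 11: 184 ^ 208 = 104
byte 12: 119 ^  97 =  22
byte 13: 236 ^ 127 = 147

daa36e3934cfedd138631d681693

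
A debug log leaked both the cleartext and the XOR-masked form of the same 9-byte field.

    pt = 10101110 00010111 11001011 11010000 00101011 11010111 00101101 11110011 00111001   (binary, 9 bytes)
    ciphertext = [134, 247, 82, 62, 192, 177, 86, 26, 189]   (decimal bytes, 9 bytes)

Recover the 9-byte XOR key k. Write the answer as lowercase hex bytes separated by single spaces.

Since ciphertext = pt ⊕ k, XORing both sides with pt gives k = pt ⊕ ciphertext.
byte 0: ae xor 86 = 28
byte 1: 17 xor f7 = e0
byte 2: cb xor 52 = 99
byte 3: d0 xor 3e = ee
byte 4: 2b xor c0 = eb
byte 5: d7 xor b1 = 66
byte 6: 2d xor 56 = 7b
byte 7: f3 xor 1a = e9
byte 8: 39 xor bd = 84

28 e0 99 ee eb 66 7b e9 84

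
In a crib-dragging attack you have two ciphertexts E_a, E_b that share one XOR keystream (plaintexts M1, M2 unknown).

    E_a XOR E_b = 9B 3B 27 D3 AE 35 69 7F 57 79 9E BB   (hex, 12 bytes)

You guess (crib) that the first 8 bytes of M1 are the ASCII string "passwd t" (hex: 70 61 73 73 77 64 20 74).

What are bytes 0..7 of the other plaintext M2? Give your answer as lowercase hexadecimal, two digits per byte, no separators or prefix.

eb5a54a0d951490b

Since E_a ⊕ E_b = M1 ⊕ M2, XORing with the guessed M1 bytes yields the corresponding M2 bytes: M2 = (E_a ⊕ E_b) ⊕ M1.
byte 0: 10011011 XOR 01110000 = 11101011
byte 1: 00111011 XOR 01100001 = 01011010
byte 2: 00100111 XOR 01110011 = 01010100
byte 3: 11010011 XOR 01110011 = 10100000
byte 4: 10101110 XOR 01110111 = 11011001
byte 5: 00110101 XOR 01100100 = 01010001
byte 6: 01101001 XOR 00100000 = 01001001
byte 7: 01111111 XOR 01110100 = 00001011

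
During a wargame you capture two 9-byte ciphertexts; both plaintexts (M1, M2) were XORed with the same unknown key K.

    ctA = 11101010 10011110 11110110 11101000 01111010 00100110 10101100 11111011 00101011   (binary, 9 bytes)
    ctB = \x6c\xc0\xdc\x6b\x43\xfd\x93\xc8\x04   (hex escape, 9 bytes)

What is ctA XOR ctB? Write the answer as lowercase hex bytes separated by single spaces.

ctA ⊕ ctB = (M1 ⊕ K) ⊕ (M2 ⊕ K) = M1 ⊕ M2 — the shared key cancels under XOR.
byte 0: 11101010 XOR 01101100 = 10000110
byte 1: 10011110 XOR 11000000 = 01011110
byte 2: 11110110 XOR 11011100 = 00101010
byte 3: 11101000 XOR 01101011 = 10000011
byte 4: 01111010 XOR 01000011 = 00111001
byte 5: 00100110 XOR 11111101 = 11011011
byte 6: 10101100 XOR 10010011 = 00111111
byte 7: 11111011 XOR 11001000 = 00110011
byte 8: 00101011 XOR 00000100 = 00101111

86 5e 2a 83 39 db 3f 33 2f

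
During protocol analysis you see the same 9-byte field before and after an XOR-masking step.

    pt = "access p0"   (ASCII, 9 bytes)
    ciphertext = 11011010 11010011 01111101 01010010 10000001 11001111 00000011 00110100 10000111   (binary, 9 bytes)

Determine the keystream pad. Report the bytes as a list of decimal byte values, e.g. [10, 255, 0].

Since ciphertext = pt ⊕ pad, XORing both sides with pt gives pad = pt ⊕ ciphertext.
 97 XOR 218 = 187
 99 XOR 211 = 176
 99 XOR 125 =  30
101 XOR  82 =  55
115 XOR 129 = 242
115 XOR 207 = 188
 32 XOR   3 =  35
112 XOR  52 =  68
 48 XOR 135 = 183

[187, 176, 30, 55, 242, 188, 35, 68, 183]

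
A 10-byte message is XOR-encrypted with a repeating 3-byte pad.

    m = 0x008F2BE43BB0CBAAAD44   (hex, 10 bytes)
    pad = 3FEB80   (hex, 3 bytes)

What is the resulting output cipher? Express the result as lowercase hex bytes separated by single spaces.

The 3-byte key repeats, so the effective keystream is 3f eb 80 3f eb 80 3f eb 80 3f.
byte 0: 00 ⊕ 3f = 3f
byte 1: 8f ⊕ eb = 64
byte 2: 2b ⊕ 80 = ab
byte 3: e4 ⊕ 3f = db
byte 4: 3b ⊕ eb = d0
byte 5: b0 ⊕ 80 = 30
byte 6: cb ⊕ 3f = f4
byte 7: aa ⊕ eb = 41
byte 8: ad ⊕ 80 = 2d
byte 9: 44 ⊕ 3f = 7b

3f 64 ab db d0 30 f4 41 2d 7b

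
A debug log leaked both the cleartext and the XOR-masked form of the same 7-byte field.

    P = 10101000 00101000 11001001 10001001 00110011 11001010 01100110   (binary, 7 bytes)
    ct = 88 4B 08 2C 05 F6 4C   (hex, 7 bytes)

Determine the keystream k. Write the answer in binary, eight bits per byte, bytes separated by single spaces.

00100000 01100011 11000001 10100101 00110110 00111100 00101010

Since ct = P ⊕ k, XORing both sides with P gives k = P ⊕ ct.
byte 0: 10101000 ^ 10001000 = 00100000
byte 1: 00101000 ^ 01001011 = 01100011
byte 2: 11001001 ^ 00001000 = 11000001
byte 3: 10001001 ^ 00101100 = 10100101
byte 4: 00110011 ^ 00000101 = 00110110
byte 5: 11001010 ^ 11110110 = 00111100
byte 6: 01100110 ^ 01001100 = 00101010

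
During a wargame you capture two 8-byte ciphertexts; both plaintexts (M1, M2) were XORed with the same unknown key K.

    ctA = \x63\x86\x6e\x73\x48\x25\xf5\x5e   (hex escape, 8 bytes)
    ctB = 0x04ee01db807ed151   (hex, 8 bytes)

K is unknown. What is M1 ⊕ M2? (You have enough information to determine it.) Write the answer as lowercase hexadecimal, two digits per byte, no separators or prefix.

67686fa8c85b240f

ctA ⊕ ctB = (M1 ⊕ K) ⊕ (M2 ⊕ K) = M1 ⊕ M2 — the shared key cancels under XOR.
byte 0: 63 xor 04 = 67
byte 1: 86 xor ee = 68
byte 2: 6e xor 01 = 6f
byte 3: 73 xor db = a8
byte 4: 48 xor 80 = c8
byte 5: 25 xor 7e = 5b
byte 6: f5 xor d1 = 24
byte 7: 5e xor 51 = 0f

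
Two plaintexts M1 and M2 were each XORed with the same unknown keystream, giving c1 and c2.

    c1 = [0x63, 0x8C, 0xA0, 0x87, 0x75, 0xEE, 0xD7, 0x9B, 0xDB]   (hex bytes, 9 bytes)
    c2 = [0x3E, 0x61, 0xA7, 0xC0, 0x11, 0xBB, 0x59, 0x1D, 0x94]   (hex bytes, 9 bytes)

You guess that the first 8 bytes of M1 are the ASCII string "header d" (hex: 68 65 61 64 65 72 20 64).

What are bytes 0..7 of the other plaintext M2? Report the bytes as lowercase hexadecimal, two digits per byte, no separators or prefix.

358866230127aee2

First, c1 ⊕ c2 = (M1 ⊕ K) ⊕ (M2 ⊕ K) = M1 ⊕ M2, so the key drops out. Then M2 = (M1 ⊕ M2) ⊕ M1 over the first 8 bytes.
byte 0: (63 xor 3e) xor 68 = 5d xor 68 = 35
byte 1: (8c xor 61) xor 65 = ed xor 65 = 88
byte 2: (a0 xor a7) xor 61 = 07 xor 61 = 66
byte 3: (87 xor c0) xor 64 = 47 xor 64 = 23
byte 4: (75 xor 11) xor 65 = 64 xor 65 = 01
byte 5: (ee xor bb) xor 72 = 55 xor 72 = 27
byte 6: (d7 xor 59) xor 20 = 8e xor 20 = ae
byte 7: (9b xor 1d) xor 64 = 86 xor 64 = e2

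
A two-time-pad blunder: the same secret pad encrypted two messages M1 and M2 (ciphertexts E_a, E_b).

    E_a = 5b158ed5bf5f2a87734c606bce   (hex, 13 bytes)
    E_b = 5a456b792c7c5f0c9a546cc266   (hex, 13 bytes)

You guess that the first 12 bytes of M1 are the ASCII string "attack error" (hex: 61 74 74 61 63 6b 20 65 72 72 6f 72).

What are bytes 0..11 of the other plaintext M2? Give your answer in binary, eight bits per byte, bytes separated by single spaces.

First, E_a ⊕ E_b = (M1 ⊕ K) ⊕ (M2 ⊕ K) = M1 ⊕ M2, so the key drops out. Then M2 = (M1 ⊕ M2) ⊕ M1 over the first 12 bytes.
byte 0: (5b ⊕ 5a) ⊕ 61 = 01 ⊕ 61 = 60
byte 1: (15 ⊕ 45) ⊕ 74 = 50 ⊕ 74 = 24
byte 2: (8e ⊕ 6b) ⊕ 74 = e5 ⊕ 74 = 91
byte 3: (d5 ⊕ 79) ⊕ 61 = ac ⊕ 61 = cd
byte 4: (bf ⊕ 2c) ⊕ 63 = 93 ⊕ 63 = f0
byte 5: (5f ⊕ 7c) ⊕ 6b = 23 ⊕ 6b = 48
byte 6: (2a ⊕ 5f) ⊕ 20 = 75 ⊕ 20 = 55
byte 7: (87 ⊕ 0c) ⊕ 65 = 8b ⊕ 65 = ee
byte 8: (73 ⊕ 9a) ⊕ 72 = e9 ⊕ 72 = 9b
byte 9: (4c ⊕ 54) ⊕ 72 = 18 ⊕ 72 = 6a
byte 10: (60 ⊕ 6c) ⊕ 6f = 0c ⊕ 6f = 63
byte 11: (6b ⊕ c2) ⊕ 72 = a9 ⊕ 72 = db

01100000 00100100 10010001 11001101 11110000 01001000 01010101 11101110 10011011 01101010 01100011 11011011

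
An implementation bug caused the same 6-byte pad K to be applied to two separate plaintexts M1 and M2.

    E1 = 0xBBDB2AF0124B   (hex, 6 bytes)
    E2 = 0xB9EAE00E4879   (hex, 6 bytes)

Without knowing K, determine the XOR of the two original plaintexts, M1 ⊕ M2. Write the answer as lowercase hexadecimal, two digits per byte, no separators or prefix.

E1 ⊕ E2 = (M1 ⊕ K) ⊕ (M2 ⊕ K) = M1 ⊕ M2 — the shared key cancels under XOR.
byte 0: bb ^ b9 = 02
byte 1: db ^ ea = 31
byte 2: 2a ^ e0 = ca
byte 3: f0 ^ 0e = fe
byte 4: 12 ^ 48 = 5a
byte 5: 4b ^ 79 = 32

0231cafe5a32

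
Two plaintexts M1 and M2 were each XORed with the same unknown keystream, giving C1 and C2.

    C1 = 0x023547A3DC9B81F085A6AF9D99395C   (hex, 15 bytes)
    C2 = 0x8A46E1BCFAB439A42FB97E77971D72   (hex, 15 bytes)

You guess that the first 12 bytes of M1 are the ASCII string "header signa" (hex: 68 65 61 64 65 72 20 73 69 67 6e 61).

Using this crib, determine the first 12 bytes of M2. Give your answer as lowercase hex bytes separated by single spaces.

e0 16 c7 7b 43 5d 98 27 c3 78 bf 8b

First, C1 ⊕ C2 = (M1 ⊕ K) ⊕ (M2 ⊕ K) = M1 ⊕ M2, so the key drops out. Then M2 = (M1 ⊕ M2) ⊕ M1 over the first 12 bytes.
byte 0: (02 ^ 8a) ^ 68 = 88 ^ 68 = e0
byte 1: (35 ^ 46) ^ 65 = 73 ^ 65 = 16
byte 2: (47 ^ e1) ^ 61 = a6 ^ 61 = c7
byte 3: (a3 ^ bc) ^ 64 = 1f ^ 64 = 7b
byte 4: (dc ^ fa) ^ 65 = 26 ^ 65 = 43
byte 5: (9b ^ b4) ^ 72 = 2f ^ 72 = 5d
byte 6: (81 ^ 39) ^ 20 = b8 ^ 20 = 98
byte 7: (f0 ^ a4) ^ 73 = 54 ^ 73 = 27
byte 8: (85 ^ 2f) ^ 69 = aa ^ 69 = c3
byte 9: (a6 ^ b9) ^ 67 = 1f ^ 67 = 78
byte 10: (af ^ 7e) ^ 6e = d1 ^ 6e = bf
byte 11: (9d ^ 77) ^ 61 = ea ^ 61 = 8b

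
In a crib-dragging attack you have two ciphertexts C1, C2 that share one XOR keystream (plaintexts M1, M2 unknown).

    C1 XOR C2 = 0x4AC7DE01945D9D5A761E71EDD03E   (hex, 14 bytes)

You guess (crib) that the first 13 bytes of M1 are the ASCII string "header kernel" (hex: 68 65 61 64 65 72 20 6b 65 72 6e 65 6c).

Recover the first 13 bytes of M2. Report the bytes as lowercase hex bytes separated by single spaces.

22 a2 bf 65 f1 2f bd 31 13 6c 1f 88 bc

Since C1 ⊕ C2 = M1 ⊕ M2, XORing with the guessed M1 bytes yields the corresponding M2 bytes: M2 = (C1 ⊕ C2) ⊕ M1.
byte 0: 4a xor 68 = 22
byte 1: c7 xor 65 = a2
byte 2: de xor 61 = bf
byte 3: 01 xor 64 = 65
byte 4: 94 xor 65 = f1
byte 5: 5d xor 72 = 2f
byte 6: 9d xor 20 = bd
byte 7: 5a xor 6b = 31
byte 8: 76 xor 65 = 13
byte 9: 1e xor 72 = 6c
byte 10: 71 xor 6e = 1f
byte 11: ed xor 65 = 88
byte 12: d0 xor 6c = bc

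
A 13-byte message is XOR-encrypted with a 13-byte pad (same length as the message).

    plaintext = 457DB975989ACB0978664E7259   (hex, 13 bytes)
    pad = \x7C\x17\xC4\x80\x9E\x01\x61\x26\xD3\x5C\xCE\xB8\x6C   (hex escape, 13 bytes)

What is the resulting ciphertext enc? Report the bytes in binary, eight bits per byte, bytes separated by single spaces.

00111001 01101010 01111101 11110101 00000110 10011011 10101010 00101111 10101011 00111010 10000000 11001010 00110101

45 ^ 7c = 39
7d ^ 17 = 6a
b9 ^ c4 = 7d
75 ^ 80 = f5
98 ^ 9e = 06
9a ^ 01 = 9b
cb ^ 61 = aa
09 ^ 26 = 2f
78 ^ d3 = ab
66 ^ 5c = 3a
4e ^ ce = 80
72 ^ b8 = ca
59 ^ 6c = 35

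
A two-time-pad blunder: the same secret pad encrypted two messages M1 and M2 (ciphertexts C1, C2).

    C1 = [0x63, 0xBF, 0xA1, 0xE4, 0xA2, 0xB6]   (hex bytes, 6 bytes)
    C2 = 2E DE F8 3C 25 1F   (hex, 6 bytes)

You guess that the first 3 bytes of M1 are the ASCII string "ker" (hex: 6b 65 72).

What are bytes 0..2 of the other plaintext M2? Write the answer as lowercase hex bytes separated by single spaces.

First, C1 ⊕ C2 = (M1 ⊕ K) ⊕ (M2 ⊕ K) = M1 ⊕ M2, so the key drops out. Then M2 = (M1 ⊕ M2) ⊕ M1 over the first 3 bytes.
byte 0: (63 ⊕ 2e) ⊕ 6b = 4d ⊕ 6b = 26
byte 1: (bf ⊕ de) ⊕ 65 = 61 ⊕ 65 = 04
byte 2: (a1 ⊕ f8) ⊕ 72 = 59 ⊕ 72 = 2b

26 04 2b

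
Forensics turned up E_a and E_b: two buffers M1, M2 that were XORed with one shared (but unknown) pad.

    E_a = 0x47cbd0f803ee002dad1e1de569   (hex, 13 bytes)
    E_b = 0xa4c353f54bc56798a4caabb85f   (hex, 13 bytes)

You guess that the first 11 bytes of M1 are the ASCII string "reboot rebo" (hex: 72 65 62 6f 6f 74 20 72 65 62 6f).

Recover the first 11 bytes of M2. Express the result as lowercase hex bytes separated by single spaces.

First, E_a ⊕ E_b = (M1 ⊕ K) ⊕ (M2 ⊕ K) = M1 ⊕ M2, so the key drops out. Then M2 = (M1 ⊕ M2) ⊕ M1 over the first 11 bytes.
byte 0: (47 xor a4) xor 72 = e3 xor 72 = 91
byte 1: (cb xor c3) xor 65 = 08 xor 65 = 6d
byte 2: (d0 xor 53) xor 62 = 83 xor 62 = e1
byte 3: (f8 xor f5) xor 6f = 0d xor 6f = 62
byte 4: (03 xor 4b) xor 6f = 48 xor 6f = 27
byte 5: (ee xor c5) xor 74 = 2b xor 74 = 5f
byte 6: (00 xor 67) xor 20 = 67 xor 20 = 47
byte 7: (2d xor 98) xor 72 = b5 xor 72 = c7
byte 8: (ad xor a4) xor 65 = 09 xor 65 = 6c
byte 9: (1e xor ca) xor 62 = d4 xor 62 = b6
byte 10: (1d xor ab) xor 6f = b6 xor 6f = d9

91 6d e1 62 27 5f 47 c7 6c b6 d9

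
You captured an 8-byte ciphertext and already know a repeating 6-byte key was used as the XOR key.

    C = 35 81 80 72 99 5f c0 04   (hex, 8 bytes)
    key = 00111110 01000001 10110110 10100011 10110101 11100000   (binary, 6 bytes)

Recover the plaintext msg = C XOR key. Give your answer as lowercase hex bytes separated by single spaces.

0b c0 36 d1 2c bf fe 45

The 6-byte key repeats, so the effective keystream is 3e 41 b6 a3 b5 e0 3e 41.
byte 0: 35 ⊕ 3e = 0b
byte 1: 81 ⊕ 41 = c0
byte 2: 80 ⊕ b6 = 36
byte 3: 72 ⊕ a3 = d1
byte 4: 99 ⊕ b5 = 2c
byte 5: 5f ⊕ e0 = bf
byte 6: c0 ⊕ 3e = fe
byte 7: 04 ⊕ 41 = 45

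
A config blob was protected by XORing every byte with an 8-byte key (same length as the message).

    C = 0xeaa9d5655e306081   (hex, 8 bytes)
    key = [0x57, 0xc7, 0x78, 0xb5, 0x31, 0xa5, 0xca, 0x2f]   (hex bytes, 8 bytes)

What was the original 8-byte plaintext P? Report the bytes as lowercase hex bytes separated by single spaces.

XOR is its own inverse, so applying the key byte-wise gives the result directly.
byte 0: ea XOR 57 = bd
byte 1: a9 XOR c7 = 6e
byte 2: d5 XOR 78 = ad
byte 3: 65 XOR b5 = d0
byte 4: 5e XOR 31 = 6f
byte 5: 30 XOR a5 = 95
byte 6: 60 XOR ca = aa
byte 7: 81 XOR 2f = ae

bd 6e ad d0 6f 95 aa ae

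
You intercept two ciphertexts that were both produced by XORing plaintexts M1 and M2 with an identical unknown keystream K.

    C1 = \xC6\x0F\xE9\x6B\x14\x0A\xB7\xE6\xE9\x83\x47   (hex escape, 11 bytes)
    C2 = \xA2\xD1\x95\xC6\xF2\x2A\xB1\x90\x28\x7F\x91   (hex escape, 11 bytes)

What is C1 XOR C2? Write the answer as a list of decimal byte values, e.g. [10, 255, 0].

C1 ⊕ C2 = (M1 ⊕ K) ⊕ (M2 ⊕ K) = M1 ⊕ M2 — the shared key cancels under XOR.
198 ^ 162 = 100
 15 ^ 209 = 222
233 ^ 149 = 124
107 ^ 198 = 173
 20 ^ 242 = 230
 10 ^  42 =  32
183 ^ 177 =   6
230 ^ 144 = 118
233 ^  40 = 193
131 ^ 127 = 252
 71 ^ 145 = 214

[100, 222, 124, 173, 230, 32, 6, 118, 193, 252, 214]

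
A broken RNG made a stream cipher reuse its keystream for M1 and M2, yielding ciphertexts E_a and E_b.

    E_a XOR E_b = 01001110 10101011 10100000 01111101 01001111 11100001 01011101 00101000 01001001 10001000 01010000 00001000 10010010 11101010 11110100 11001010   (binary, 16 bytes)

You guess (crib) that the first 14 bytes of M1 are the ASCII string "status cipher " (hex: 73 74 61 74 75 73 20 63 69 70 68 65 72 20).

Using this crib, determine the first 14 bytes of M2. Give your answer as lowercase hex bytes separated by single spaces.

3d df c1 09 3a 92 7d 4b 20 f8 38 6d e0 ca

Since E_a ⊕ E_b = M1 ⊕ M2, XORing with the guessed M1 bytes yields the corresponding M2 bytes: M2 = (E_a ⊕ E_b) ⊕ M1.
byte 0: 4e xor 73 = 3d
byte 1: ab xor 74 = df
byte 2: a0 xor 61 = c1
byte 3: 7d xor 74 = 09
byte 4: 4f xor 75 = 3a
byte 5: e1 xor 73 = 92
byte 6: 5d xor 20 = 7d
byte 7: 28 xor 63 = 4b
byte 8: 49 xor 69 = 20
byte 9: 88 xor 70 = f8
byte 10: 50 xor 68 = 38
byte 11: 08 xor 65 = 6d
byte 12: 92 xor 72 = e0
byte 13: ea xor 20 = ca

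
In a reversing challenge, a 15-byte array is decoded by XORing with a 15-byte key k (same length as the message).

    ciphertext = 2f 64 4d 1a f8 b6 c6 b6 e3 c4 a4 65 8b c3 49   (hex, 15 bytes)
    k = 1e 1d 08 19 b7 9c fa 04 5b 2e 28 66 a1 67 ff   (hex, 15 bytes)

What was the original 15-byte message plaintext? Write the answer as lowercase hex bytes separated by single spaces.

31 79 45 03 4f 2a 3c b2 b8 ea 8c 03 2a a4 b6

XOR is its own inverse, so applying the key byte-wise gives the result directly.
2f XOR 1e = 31
64 XOR 1d = 79
4d XOR 08 = 45
1a XOR 19 = 03
f8 XOR b7 = 4f
b6 XOR 9c = 2a
c6 XOR fa = 3c
b6 XOR 04 = b2
e3 XOR 5b = b8
c4 XOR 2e = ea
a4 XOR 28 = 8c
65 XOR 66 = 03
8b XOR a1 = 2a
c3 XOR 67 = a4
49 XOR ff = b6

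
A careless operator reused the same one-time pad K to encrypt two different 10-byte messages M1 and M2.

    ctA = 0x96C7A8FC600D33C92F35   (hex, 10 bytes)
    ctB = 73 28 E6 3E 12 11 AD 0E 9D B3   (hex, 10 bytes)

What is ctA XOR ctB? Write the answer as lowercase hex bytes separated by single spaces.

ctA ⊕ ctB = (M1 ⊕ K) ⊕ (M2 ⊕ K) = M1 ⊕ M2 — the shared key cancels under XOR.
10010110 ⊕ 01110011 = 11100101
11000111 ⊕ 00101000 = 11101111
10101000 ⊕ 11100110 = 01001110
11111100 ⊕ 00111110 = 11000010
01100000 ⊕ 00010010 = 01110010
00001101 ⊕ 00010001 = 00011100
00110011 ⊕ 10101101 = 10011110
11001001 ⊕ 00001110 = 11000111
00101111 ⊕ 10011101 = 10110010
00110101 ⊕ 10110011 = 10000110

e5 ef 4e c2 72 1c 9e c7 b2 86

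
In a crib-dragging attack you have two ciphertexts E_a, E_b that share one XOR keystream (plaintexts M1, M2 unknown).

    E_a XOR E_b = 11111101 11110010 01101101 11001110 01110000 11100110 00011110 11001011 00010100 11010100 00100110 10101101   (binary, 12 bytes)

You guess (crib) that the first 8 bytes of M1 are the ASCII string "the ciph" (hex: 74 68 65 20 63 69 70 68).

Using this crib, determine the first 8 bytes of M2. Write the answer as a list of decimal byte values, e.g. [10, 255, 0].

[137, 154, 8, 238, 19, 143, 110, 163]

Since E_a ⊕ E_b = M1 ⊕ M2, XORing with the guessed M1 bytes yields the corresponding M2 bytes: M2 = (E_a ⊕ E_b) ⊕ M1.
byte 0: 253 XOR 116 = 137
byte 1: 242 XOR 104 = 154
byte 2: 109 XOR 101 =   8
byte 3: 206 XOR  32 = 238
byte 4: 112 XOR  99 =  19
byte 5: 230 XOR 105 = 143
byte 6:  30 XOR 112 = 110
byte 7: 203 XOR 104 = 163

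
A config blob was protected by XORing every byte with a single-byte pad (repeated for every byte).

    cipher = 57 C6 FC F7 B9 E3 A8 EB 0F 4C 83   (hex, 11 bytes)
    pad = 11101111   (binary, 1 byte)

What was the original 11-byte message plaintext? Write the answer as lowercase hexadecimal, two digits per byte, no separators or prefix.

b8291318560c4704e0a36c

The 1-byte key repeats, so the effective keystream is ef ef ef ef ef ef ef ef ef ef ef.
byte 0: 57 XOR ef = b8
byte 1: c6 XOR ef = 29
byte 2: fc XOR ef = 13
byte 3: f7 XOR ef = 18
byte 4: b9 XOR ef = 56
byte 5: e3 XOR ef = 0c
byte 6: a8 XOR ef = 47
byte 7: eb XOR ef = 04
byte 8: 0f XOR ef = e0
byte 9: 4c XOR ef = a3
byte 10: 83 XOR ef = 6c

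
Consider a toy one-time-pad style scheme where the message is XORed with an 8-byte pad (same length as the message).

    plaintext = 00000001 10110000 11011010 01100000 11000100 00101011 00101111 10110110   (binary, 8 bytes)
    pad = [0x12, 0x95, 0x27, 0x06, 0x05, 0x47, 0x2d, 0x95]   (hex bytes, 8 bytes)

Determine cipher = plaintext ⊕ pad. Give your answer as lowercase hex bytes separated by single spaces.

01 ^ 12 = 13
b0 ^ 95 = 25
da ^ 27 = fd
60 ^ 06 = 66
c4 ^ 05 = c1
2b ^ 47 = 6c
2f ^ 2d = 02
b6 ^ 95 = 23

13 25 fd 66 c1 6c 02 23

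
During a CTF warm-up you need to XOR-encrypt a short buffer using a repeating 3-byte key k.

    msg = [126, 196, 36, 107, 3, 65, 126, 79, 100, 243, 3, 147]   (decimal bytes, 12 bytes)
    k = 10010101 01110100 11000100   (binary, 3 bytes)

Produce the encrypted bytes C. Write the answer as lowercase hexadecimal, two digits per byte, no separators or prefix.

The 3-byte key repeats, so the effective keystream is 95 74 c4 95 74 c4 95 74 c4 95 74 c4.
byte 0: 7e xor 95 = eb
byte 1: c4 xor 74 = b0
byte 2: 24 xor c4 = e0
byte 3: 6b xor 95 = fe
byte 4: 03 xor 74 = 77
byte 5: 41 xor c4 = 85
byte 6: 7e xor 95 = eb
byte 7: 4f xor 74 = 3b
byte 8: 64 xor c4 = a0
byte 9: f3 xor 95 = 66
byte 10: 03 xor 74 = 77
byte 11: 93 xor c4 = 57

ebb0e0fe7785eb3ba0667757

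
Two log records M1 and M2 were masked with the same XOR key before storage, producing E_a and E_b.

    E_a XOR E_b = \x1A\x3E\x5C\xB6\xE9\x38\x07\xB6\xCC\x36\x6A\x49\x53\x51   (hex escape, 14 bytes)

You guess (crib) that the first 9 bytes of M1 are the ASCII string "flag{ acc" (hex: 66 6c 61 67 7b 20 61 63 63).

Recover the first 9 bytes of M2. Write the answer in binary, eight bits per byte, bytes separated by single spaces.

Since E_a ⊕ E_b = M1 ⊕ M2, XORing with the guessed M1 bytes yields the corresponding M2 bytes: M2 = (E_a ⊕ E_b) ⊕ M1.
byte 0: 1a XOR 66 = 7c
byte 1: 3e XOR 6c = 52
byte 2: 5c XOR 61 = 3d
byte 3: b6 XOR 67 = d1
byte 4: e9 XOR 7b = 92
byte 5: 38 XOR 20 = 18
byte 6: 07 XOR 61 = 66
byte 7: b6 XOR 63 = d5
byte 8: cc XOR 63 = af

01111100 01010010 00111101 11010001 10010010 00011000 01100110 11010101 10101111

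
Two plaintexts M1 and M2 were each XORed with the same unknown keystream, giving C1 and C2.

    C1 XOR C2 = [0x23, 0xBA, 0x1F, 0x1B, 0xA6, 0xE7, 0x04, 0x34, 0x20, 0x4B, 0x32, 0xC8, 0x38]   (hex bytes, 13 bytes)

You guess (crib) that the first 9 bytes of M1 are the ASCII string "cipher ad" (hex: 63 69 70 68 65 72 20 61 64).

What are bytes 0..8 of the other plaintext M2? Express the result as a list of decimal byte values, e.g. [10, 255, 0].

[64, 211, 111, 115, 195, 149, 36, 85, 68]

Since C1 ⊕ C2 = M1 ⊕ M2, XORing with the guessed M1 bytes yields the corresponding M2 bytes: M2 = (C1 ⊕ C2) ⊕ M1.
byte 0: 23 XOR 63 = 40
byte 1: ba XOR 69 = d3
byte 2: 1f XOR 70 = 6f
byte 3: 1b XOR 68 = 73
byte 4: a6 XOR 65 = c3
byte 5: e7 XOR 72 = 95
byte 6: 04 XOR 20 = 24
byte 7: 34 XOR 61 = 55
byte 8: 20 XOR 64 = 44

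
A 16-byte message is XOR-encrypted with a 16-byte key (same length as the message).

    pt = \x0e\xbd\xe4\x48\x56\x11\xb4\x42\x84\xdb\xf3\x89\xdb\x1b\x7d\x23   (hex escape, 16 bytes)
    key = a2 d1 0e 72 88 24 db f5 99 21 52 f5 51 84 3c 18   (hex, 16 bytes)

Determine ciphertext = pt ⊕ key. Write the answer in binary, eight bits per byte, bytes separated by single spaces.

10101100 01101100 11101010 00111010 11011110 00110101 01101111 10110111 00011101 11111010 10100001 01111100 10001010 10011111 01000001 00111011

0e ⊕ a2 = ac
bd ⊕ d1 = 6c
e4 ⊕ 0e = ea
48 ⊕ 72 = 3a
56 ⊕ 88 = de
11 ⊕ 24 = 35
b4 ⊕ db = 6f
42 ⊕ f5 = b7
84 ⊕ 99 = 1d
db ⊕ 21 = fa
f3 ⊕ 52 = a1
89 ⊕ f5 = 7c
db ⊕ 51 = 8a
1b ⊕ 84 = 9f
7d ⊕ 3c = 41
23 ⊕ 18 = 3b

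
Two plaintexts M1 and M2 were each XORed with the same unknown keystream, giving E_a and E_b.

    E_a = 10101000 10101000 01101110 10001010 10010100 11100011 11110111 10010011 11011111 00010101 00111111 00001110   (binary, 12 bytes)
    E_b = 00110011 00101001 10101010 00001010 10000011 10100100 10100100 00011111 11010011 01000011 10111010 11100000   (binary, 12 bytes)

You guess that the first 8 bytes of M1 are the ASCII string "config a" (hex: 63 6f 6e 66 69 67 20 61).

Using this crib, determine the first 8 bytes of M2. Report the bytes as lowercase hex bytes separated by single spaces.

First, E_a ⊕ E_b = (M1 ⊕ K) ⊕ (M2 ⊕ K) = M1 ⊕ M2, so the key drops out. Then M2 = (M1 ⊕ M2) ⊕ M1 over the first 8 bytes.
byte 0: (a8 XOR 33) XOR 63 = 9b XOR 63 = f8
byte 1: (a8 XOR 29) XOR 6f = 81 XOR 6f = ee
byte 2: (6e XOR aa) XOR 6e = c4 XOR 6e = aa
byte 3: (8a XOR 0a) XOR 66 = 80 XOR 66 = e6
byte 4: (94 XOR 83) XOR 69 = 17 XOR 69 = 7e
byte 5: (e3 XOR a4) XOR 67 = 47 XOR 67 = 20
byte 6: (f7 XOR a4) XOR 20 = 53 XOR 20 = 73
byte 7: (93 XOR 1f) XOR 61 = 8c XOR 61 = ed

f8 ee aa e6 7e 20 73 ed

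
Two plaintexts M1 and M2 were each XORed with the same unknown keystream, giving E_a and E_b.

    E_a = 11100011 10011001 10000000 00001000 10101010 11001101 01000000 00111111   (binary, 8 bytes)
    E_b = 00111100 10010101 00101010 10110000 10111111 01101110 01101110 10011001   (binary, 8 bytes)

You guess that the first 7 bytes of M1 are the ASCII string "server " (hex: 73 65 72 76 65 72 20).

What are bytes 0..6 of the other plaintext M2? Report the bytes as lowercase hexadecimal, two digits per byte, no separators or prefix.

ac69d8ce70d10e

First, E_a ⊕ E_b = (M1 ⊕ K) ⊕ (M2 ⊕ K) = M1 ⊕ M2, so the key drops out. Then M2 = (M1 ⊕ M2) ⊕ M1 over the first 7 bytes.
byte 0: (e3 ⊕ 3c) ⊕ 73 = df ⊕ 73 = ac
byte 1: (99 ⊕ 95) ⊕ 65 = 0c ⊕ 65 = 69
byte 2: (80 ⊕ 2a) ⊕ 72 = aa ⊕ 72 = d8
byte 3: (08 ⊕ b0) ⊕ 76 = b8 ⊕ 76 = ce
byte 4: (aa ⊕ bf) ⊕ 65 = 15 ⊕ 65 = 70
byte 5: (cd ⊕ 6e) ⊕ 72 = a3 ⊕ 72 = d1
byte 6: (40 ⊕ 6e) ⊕ 20 = 2e ⊕ 20 = 0e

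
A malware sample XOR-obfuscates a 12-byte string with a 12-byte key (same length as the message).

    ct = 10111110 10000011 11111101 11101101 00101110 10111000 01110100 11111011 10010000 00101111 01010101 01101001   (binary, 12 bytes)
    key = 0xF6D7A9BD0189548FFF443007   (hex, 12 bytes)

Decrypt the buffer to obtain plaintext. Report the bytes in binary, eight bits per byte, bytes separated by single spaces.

01001000 01010100 01010100 01010000 00101111 00110001 00100000 01110100 01101111 01101011 01100101 01101110

190 xor 246 =  72
131 xor 215 =  84
253 xor 169 =  84
237 xor 189 =  80
 46 xor   1 =  47
184 xor 137 =  49
116 xor  84 =  32
251 xor 143 = 116
144 xor 255 = 111
 47 xor  68 = 107
 85 xor  48 = 101
105 xor   7 = 110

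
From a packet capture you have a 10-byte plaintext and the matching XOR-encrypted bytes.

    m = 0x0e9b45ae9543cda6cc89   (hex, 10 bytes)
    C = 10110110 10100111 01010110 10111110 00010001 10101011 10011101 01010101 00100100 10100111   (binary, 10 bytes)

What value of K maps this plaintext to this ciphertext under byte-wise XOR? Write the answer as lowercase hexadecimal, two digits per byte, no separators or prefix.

b83c131084e850f3e82e

Since C = m ⊕ K, XORing both sides with m gives K = m ⊕ C.
0e XOR b6 = b8
9b XOR a7 = 3c
45 XOR 56 = 13
ae XOR be = 10
95 XOR 11 = 84
43 XOR ab = e8
cd XOR 9d = 50
a6 XOR 55 = f3
cc XOR 24 = e8
89 XOR a7 = 2e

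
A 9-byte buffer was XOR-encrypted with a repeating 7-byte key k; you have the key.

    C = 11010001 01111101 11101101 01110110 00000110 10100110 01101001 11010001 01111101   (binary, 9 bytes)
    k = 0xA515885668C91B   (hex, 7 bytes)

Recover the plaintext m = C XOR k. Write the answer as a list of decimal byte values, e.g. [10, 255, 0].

The 7-byte key repeats, so the effective keystream is a5 15 88 56 68 c9 1b a5 15.
byte 0: d1 ^ a5 = 74
byte 1: 7d ^ 15 = 68
byte 2: ed ^ 88 = 65
byte 3: 76 ^ 56 = 20
byte 4: 06 ^ 68 = 6e
byte 5: a6 ^ c9 = 6f
byte 6: 69 ^ 1b = 72
byte 7: d1 ^ a5 = 74
byte 8: 7d ^ 15 = 68

[116, 104, 101, 32, 110, 111, 114, 116, 104]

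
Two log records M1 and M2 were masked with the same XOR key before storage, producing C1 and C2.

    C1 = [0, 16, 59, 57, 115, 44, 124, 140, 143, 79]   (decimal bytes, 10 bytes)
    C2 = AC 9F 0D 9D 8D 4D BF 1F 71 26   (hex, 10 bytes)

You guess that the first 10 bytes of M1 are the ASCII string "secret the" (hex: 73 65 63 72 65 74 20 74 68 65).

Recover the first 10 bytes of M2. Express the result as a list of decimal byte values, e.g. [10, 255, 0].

First, C1 ⊕ C2 = (M1 ⊕ K) ⊕ (M2 ⊕ K) = M1 ⊕ M2, so the key drops out. Then M2 = (M1 ⊕ M2) ⊕ M1 over the first 10 bytes.
byte 0: (00 xor ac) xor 73 = ac xor 73 = df
byte 1: (10 xor 9f) xor 65 = 8f xor 65 = ea
byte 2: (3b xor 0d) xor 63 = 36 xor 63 = 55
byte 3: (39 xor 9d) xor 72 = a4 xor 72 = d6
byte 4: (73 xor 8d) xor 65 = fe xor 65 = 9b
byte 5: (2c xor 4d) xor 74 = 61 xor 74 = 15
byte 6: (7c xor bf) xor 20 = c3 xor 20 = e3
byte 7: (8c xor 1f) xor 74 = 93 xor 74 = e7
byte 8: (8f xor 71) xor 68 = fe xor 68 = 96
byte 9: (4f xor 26) xor 65 = 69 xor 65 = 0c

[223, 234, 85, 214, 155, 21, 227, 231, 150, 12]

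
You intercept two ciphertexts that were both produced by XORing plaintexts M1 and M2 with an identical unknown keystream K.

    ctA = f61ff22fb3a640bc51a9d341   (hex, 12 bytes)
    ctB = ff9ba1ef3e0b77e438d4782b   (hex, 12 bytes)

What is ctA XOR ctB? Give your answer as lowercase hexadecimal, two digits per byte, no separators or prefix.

098453c08dad3758697dab6a

ctA ⊕ ctB = (M1 ⊕ K) ⊕ (M2 ⊕ K) = M1 ⊕ M2 — the shared key cancels under XOR.
f6 ⊕ ff = 09
1f ⊕ 9b = 84
f2 ⊕ a1 = 53
2f ⊕ ef = c0
b3 ⊕ 3e = 8d
a6 ⊕ 0b = ad
40 ⊕ 77 = 37
bc ⊕ e4 = 58
51 ⊕ 38 = 69
a9 ⊕ d4 = 7d
d3 ⊕ 78 = ab
41 ⊕ 2b = 6a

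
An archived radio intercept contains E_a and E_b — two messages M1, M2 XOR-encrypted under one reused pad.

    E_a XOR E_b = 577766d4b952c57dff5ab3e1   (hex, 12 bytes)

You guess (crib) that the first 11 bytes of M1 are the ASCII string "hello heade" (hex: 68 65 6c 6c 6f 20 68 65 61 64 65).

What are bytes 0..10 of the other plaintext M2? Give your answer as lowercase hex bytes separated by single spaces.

3f 12 0a b8 d6 72 ad 18 9e 3e d6

Since E_a ⊕ E_b = M1 ⊕ M2, XORing with the guessed M1 bytes yields the corresponding M2 bytes: M2 = (E_a ⊕ E_b) ⊕ M1.
57 xor 68 = 3f
77 xor 65 = 12
66 xor 6c = 0a
d4 xor 6c = b8
b9 xor 6f = d6
52 xor 20 = 72
c5 xor 68 = ad
7d xor 65 = 18
ff xor 61 = 9e
5a xor 64 = 3e
b3 xor 65 = d6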